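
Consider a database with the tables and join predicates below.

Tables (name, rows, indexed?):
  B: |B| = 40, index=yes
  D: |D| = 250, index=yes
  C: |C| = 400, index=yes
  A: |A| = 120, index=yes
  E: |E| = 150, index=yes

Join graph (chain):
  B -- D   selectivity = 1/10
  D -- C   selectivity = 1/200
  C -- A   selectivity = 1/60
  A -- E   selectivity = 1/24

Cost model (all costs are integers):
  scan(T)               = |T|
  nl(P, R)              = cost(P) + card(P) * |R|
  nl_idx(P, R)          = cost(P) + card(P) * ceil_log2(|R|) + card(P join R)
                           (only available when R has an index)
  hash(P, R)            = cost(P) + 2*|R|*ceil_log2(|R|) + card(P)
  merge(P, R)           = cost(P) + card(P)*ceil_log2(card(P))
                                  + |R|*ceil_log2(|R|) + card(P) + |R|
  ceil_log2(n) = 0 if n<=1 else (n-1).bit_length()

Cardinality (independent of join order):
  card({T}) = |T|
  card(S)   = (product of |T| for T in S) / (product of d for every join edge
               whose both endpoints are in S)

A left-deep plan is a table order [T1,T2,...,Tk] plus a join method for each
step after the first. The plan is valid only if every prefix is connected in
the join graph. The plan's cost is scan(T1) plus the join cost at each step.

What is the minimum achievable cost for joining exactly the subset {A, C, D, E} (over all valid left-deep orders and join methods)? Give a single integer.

8580

Selinger DP over subsets of {A,C,D,E}:
  {D}: scan cost=250, card=250
  {C}: scan cost=400, card=400
  {A}: scan cost=120, card=120
  {E}: scan cost=150, card=150
  {CD}: card=500; try (C,nl_idx)→3000, (D,nl_idx)→4100, (D,hash)→4800, (C,merge)→6500, (D,merge)→6650, (C,hash)→7700 …(+2); best=3000 via (C,nl_idx)
  {AC}: card=800; try (C,nl_idx)→2000, (A,hash)→2480, (A,nl_idx)→4000, (C,merge)→5080, (A,merge)→5360, (C,hash)→7440 …(+2); best=2000 via (C,nl_idx)
  {AE}: card=750; try (E,nl_idx)→1830, (A,nl_idx)→1950, (A,hash)→1980, (E,merge)→2430, (A,merge)→2460, (E,hash)→2640 …(+2); best=1830 via (E,nl_idx)
  {ACD}: card=1000; try (A,hash)→5180, (D,hash)→6800, (A,nl_idx)→7500, (A,merge)→8960, (D,nl_idx)→9400, (D,merge)→13050 …(+2); best=5180 via (A,hash)
  {ACE}: card=5000; try (E,hash)→5200, (C,hash)→9780, (E,merge)→12150, (E,nl_idx)→13400, (C,nl_idx)→13580, (C,merge)→14080 …(+2); best=5200 via (E,hash)
  {ACDE}: card=6250; try (E,hash)→8580, (D,hash)→14200, (E,merge)→17530, (E,nl_idx)→19430, (D,nl_idx)→51450, (D,merge)→77450 …(+2); best=8580 via (E,hash)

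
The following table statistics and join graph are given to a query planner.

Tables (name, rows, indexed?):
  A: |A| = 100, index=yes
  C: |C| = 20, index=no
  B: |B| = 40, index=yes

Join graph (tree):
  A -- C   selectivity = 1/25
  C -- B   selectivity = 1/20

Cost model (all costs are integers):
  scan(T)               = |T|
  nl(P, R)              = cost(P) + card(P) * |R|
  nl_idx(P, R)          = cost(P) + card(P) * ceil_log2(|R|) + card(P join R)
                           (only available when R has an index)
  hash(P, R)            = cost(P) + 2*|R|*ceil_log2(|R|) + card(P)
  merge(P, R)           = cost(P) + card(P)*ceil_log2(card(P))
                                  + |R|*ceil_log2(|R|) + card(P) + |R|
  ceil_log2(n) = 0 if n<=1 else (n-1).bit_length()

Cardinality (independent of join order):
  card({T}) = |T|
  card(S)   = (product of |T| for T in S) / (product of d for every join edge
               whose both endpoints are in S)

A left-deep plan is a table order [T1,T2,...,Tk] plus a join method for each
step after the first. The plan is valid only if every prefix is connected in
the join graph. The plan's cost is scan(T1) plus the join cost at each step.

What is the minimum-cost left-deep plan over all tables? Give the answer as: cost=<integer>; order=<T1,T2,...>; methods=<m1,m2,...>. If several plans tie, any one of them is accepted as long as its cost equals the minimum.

Selinger DP (subsets sized 1..n):
  {A}: scan cost=100, card=100
  {C}: scan cost=20, card=20
  {B}: scan cost=40, card=40
  {AC}: card=80; try (A,nl_idx)→240, (C,hash)→400, (A,merge)→940, (C,merge)→1020, (A,hash)→1440, (A,nl)→2020 …(+1); best=240 via (A,nl_idx)
  {BC}: card=40; try (B,nl_idx)→180, (C,hash)→280, (B,merge)→420, (C,merge)→440, (B,hash)→520, (B,nl)→820 …(+1); best=180 via (B,nl_idx)
  {ABC}: card=160; try (A,nl_idx)→620, (B,hash)→800, (B,nl_idx)→880, (B,merge)→1160, (A,merge)→1260, (A,hash)→1620 …(+2); best=620 via (A,nl_idx)

cost=620; order=C,B,A; methods=nl_idx,nl_idx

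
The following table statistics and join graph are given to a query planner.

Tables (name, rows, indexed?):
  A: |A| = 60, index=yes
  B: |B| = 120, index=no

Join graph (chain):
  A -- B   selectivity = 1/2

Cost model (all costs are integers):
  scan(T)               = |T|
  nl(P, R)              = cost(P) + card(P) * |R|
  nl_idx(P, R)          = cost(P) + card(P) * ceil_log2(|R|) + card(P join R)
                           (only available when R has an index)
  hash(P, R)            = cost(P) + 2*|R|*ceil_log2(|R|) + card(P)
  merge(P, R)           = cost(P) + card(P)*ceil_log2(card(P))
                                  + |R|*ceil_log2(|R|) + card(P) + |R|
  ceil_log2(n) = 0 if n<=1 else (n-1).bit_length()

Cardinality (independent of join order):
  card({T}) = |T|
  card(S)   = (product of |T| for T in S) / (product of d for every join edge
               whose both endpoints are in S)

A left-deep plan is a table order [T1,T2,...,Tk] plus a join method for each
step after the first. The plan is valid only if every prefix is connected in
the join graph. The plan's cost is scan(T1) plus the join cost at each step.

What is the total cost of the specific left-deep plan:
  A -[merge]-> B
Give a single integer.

step 1: scan A: cost=60, card=60
step 2: join B via merge
    card(P join B) = 60*120/(2) = 3600
    cost = 60 + 60*6 + 120*7 + 60 + 120 = 1440

1440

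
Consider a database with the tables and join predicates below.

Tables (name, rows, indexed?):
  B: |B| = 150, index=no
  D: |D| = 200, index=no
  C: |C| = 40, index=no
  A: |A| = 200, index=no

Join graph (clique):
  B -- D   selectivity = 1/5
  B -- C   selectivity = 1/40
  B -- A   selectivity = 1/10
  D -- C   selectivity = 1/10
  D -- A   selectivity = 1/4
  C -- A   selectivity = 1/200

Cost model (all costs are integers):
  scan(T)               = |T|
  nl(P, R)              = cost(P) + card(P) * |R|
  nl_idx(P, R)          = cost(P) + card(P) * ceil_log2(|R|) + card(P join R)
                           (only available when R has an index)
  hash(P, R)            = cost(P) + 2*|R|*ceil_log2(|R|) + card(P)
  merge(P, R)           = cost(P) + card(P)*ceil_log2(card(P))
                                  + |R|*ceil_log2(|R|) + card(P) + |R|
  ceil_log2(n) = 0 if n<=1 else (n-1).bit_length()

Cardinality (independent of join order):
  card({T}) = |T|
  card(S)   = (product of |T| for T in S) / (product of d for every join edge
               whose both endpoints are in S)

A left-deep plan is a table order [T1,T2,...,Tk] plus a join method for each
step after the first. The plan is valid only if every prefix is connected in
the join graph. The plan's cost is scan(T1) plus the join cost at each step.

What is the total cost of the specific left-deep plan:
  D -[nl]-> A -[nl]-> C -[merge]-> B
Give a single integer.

443350

step 1: scan D: cost=200, card=200
step 2: join A via nl
    card(P join A) = 200*200/(4) = 10000
    cost = 200 + 200*200 = 40200
step 3: join C via nl
    card(P join C) = 10000*40/(10*200) = 200
    cost = 40200 + 10000*40 = 440200
step 4: join B via merge
    card(P join B) = 200*150/(5*40*10) = 15
    cost = 440200 + 200*8 + 150*8 + 200 + 150 = 443350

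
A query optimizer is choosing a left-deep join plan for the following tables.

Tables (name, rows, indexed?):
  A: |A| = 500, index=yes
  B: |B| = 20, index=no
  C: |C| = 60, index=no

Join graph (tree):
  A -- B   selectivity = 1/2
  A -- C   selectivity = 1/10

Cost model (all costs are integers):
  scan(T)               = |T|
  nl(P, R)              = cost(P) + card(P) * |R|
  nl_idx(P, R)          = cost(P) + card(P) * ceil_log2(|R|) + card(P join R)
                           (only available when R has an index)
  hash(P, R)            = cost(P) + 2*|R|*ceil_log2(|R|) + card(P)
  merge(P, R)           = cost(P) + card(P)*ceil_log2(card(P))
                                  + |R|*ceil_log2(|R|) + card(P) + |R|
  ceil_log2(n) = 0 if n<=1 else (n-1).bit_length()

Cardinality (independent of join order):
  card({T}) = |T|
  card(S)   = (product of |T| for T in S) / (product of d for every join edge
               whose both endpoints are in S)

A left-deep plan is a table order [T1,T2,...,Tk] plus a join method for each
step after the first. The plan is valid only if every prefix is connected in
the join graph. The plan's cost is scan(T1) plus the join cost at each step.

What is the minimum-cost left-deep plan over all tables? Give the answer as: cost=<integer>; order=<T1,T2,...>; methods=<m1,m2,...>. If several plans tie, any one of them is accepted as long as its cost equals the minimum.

cost=4920; order=A,C,B; methods=hash,hash

Selinger DP (subsets sized 1..n):
  {A}: scan cost=500, card=500
  {B}: scan cost=20, card=20
  {C}: scan cost=60, card=60
  {AB}: card=5000; try (B,hash)→1200, (A,merge)→5140, (A,nl_idx)→5200, (B,merge)→5620, (A,hash)→9040, (A,nl)→10020 …(+1); best=1200 via (B,hash)
  {AC}: card=3000; try (C,hash)→1720, (A,nl_idx)→3600, (A,merge)→5480, (C,merge)→5920, (A,hash)→9120, (A,nl)→30060 …(+1); best=1720 via (C,hash)
  {ABC}: card=30000; try (B,hash)→4920, (C,hash)→6920, (B,merge)→40840, (B,nl)→61720, (C,merge)→71620, (C,nl)→301200; best=4920 via (B,hash)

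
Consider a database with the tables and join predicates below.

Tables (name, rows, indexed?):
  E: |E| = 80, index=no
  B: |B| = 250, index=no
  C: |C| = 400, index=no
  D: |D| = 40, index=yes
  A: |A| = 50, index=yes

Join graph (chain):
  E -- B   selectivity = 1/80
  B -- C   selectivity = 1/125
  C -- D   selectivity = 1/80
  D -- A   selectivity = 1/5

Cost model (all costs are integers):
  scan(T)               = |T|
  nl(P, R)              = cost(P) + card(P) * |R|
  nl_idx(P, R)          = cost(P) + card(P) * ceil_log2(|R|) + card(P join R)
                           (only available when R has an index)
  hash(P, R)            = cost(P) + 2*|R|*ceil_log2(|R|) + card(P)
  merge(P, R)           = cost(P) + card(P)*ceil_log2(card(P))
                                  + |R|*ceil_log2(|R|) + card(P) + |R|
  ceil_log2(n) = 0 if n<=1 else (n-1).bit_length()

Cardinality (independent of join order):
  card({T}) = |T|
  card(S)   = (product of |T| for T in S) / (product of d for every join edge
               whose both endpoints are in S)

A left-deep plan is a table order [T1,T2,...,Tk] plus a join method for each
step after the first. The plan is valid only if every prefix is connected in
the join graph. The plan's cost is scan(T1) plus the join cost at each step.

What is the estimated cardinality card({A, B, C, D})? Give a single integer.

Tables in S: A(50), B(250), C(400), D(40)
Edges inside S: B-C(d=125), C-D(d=80), D-A(d=5)
numerator = 50 * 250 * 400 * 40 = 200000000
denominator = 125 * 80 * 5 = 50000
card(S) = 200000000 / 50000 = 4000

4000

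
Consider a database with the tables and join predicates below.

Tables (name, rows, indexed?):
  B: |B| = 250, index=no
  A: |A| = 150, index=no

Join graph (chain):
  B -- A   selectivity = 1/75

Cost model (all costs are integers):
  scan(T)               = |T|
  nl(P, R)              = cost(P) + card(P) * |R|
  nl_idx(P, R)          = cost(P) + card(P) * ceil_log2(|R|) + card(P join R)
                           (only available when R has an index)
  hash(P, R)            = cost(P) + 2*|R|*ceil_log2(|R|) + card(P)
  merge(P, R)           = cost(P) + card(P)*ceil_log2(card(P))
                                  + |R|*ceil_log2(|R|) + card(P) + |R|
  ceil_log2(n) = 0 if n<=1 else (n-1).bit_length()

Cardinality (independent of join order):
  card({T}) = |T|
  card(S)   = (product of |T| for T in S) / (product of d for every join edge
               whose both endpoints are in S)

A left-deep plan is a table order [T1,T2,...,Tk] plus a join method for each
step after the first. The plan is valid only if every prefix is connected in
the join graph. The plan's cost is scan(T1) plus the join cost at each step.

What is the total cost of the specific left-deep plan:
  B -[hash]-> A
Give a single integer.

2900

step 1: scan B: cost=250, card=250
step 2: join A via hash
    card(P join A) = 250*150/(75) = 500
    cost = 250 + 2*150*8 + 250 = 2900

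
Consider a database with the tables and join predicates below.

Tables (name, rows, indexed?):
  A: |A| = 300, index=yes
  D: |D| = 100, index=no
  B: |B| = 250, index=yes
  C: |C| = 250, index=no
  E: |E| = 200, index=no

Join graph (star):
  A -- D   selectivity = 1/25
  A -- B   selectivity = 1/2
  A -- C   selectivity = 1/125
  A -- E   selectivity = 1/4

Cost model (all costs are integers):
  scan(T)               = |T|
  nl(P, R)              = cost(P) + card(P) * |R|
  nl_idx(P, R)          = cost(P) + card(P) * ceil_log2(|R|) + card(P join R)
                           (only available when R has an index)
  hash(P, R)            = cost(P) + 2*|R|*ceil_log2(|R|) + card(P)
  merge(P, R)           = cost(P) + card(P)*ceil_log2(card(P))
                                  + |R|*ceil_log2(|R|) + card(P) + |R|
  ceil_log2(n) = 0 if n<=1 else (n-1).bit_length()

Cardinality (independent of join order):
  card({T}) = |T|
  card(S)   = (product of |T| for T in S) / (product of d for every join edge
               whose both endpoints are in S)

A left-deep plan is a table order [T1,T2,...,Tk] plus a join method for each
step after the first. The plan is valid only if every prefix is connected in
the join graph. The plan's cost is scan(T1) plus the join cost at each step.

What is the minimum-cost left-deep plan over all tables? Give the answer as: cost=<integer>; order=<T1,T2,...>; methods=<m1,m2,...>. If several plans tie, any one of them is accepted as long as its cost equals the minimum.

Selinger DP (subsets sized 1..n):
  {A}: scan cost=300, card=300
  {D}: scan cost=100, card=100
  {B}: scan cost=250, card=250
  {C}: scan cost=250, card=250
  {E}: scan cost=200, card=200
  {AD}: card=1200; try (D,hash)→2000, (A,nl_idx)→2200, (A,merge)→3900, (D,merge)→4100, (A,hash)→5600, (A,nl)→30100 …(+1); best=2000 via (D,hash)
  {AB}: card=37500; try (B,hash)→4600, (A,merge)→5500, (B,merge)→5550, (A,hash)→5900, (A,nl_idx)→40000, (B,nl_idx)→40200 …(+2); best=4600 via (B,hash)
  {AC}: card=600; try (A,nl_idx)→3100, (C,hash)→4600, (A,merge)→5500, (C,merge)→5550, (A,hash)→5900, (A,nl)→75250 …(+1); best=3100 via (A,nl_idx)
  {AE}: card=15000; try (E,hash)→3800, (A,merge)→5000, (E,merge)→5100, (A,hash)→5800, (A,nl_idx)→17000, (A,nl)→60200 …(+1); best=3800 via (E,hash)
  {ABD}: card=150000; try (B,hash)→7200, (B,merge)→18650, (D,hash)→43500, (B,nl_idx)→161600, (B,nl)→302000, (D,merge)→642900 …(+1); best=7200 via (B,hash)
  {ACD}: card=2400; try (D,hash)→5100, (C,hash)→7200, (D,merge)→10500, (C,merge)→18650, (D,nl)→63100, (C,nl)→302000; best=5100 via (D,hash)
  {ADE}: card=60000; try (E,hash)→6400, (E,merge)→18200, (D,hash)→20200, (D,merge)→229600, (E,nl)→242000, (D,nl)→1503800; best=6400 via (E,hash)
  {ABC}: card=75000; try (B,hash)→7700, (B,merge)→11950, (C,hash)→46100, (B,nl_idx)→82900, (B,nl)→153100, (C,merge)→644350 …(+1); best=7700 via (B,hash)
  {ABE}: card=1875000; try (B,hash)→22800, (E,hash)→45300, (B,merge)→231050, (E,merge)→643900, (B,nl_idx)→1998800, (B,nl)→3753800 …(+1); best=22800 via (B,hash)
  {ACE}: card=30000; try (E,hash)→6900, (E,merge)→11500, (C,hash)→22800, (E,nl)→123100, (C,merge)→231050, (C,nl)→3753800; best=6900 via (E,hash)
  {ABCD}: card=300000; try (B,hash)→11500, (B,merge)→38550, (D,hash)→84100, (C,hash)→161200, (B,nl_idx)→324300, (B,nl)→605100 …(+4); best=11500 via (B,hash)
  {ABDE}: card=7500000; try (B,hash)→70400, (E,hash)→160400, (B,merge)→1028650, (D,hash)→1899200, (E,merge)→2859000, (B,nl_idx)→7986400 …(+4); best=70400 via (B,hash)
  {ACDE}: card=120000; try (E,hash)→10700, (E,merge)→38100, (D,hash)→38300, (C,hash)→70400, (E,nl)→485100, (D,merge)→487700 …(+3); best=10700 via (E,hash)
  {ABCE}: card=3750000; try (B,hash)→40900, (E,hash)→85900, (B,merge)→489150, (E,merge)→1359500, (C,hash)→1901800, (B,nl_idx)→3996900 …(+4); best=40900 via (B,hash)
  {ABCDE}: card=15000000; try (B,hash)→134700, (E,hash)→314700, (B,merge)→2172950, (D,hash)→3792300, (E,merge)→6013300, (C,hash)→7574400 …(+7); best=134700 via (B,hash)

cost=134700; order=C,A,D,E,B; methods=nl_idx,hash,hash,hash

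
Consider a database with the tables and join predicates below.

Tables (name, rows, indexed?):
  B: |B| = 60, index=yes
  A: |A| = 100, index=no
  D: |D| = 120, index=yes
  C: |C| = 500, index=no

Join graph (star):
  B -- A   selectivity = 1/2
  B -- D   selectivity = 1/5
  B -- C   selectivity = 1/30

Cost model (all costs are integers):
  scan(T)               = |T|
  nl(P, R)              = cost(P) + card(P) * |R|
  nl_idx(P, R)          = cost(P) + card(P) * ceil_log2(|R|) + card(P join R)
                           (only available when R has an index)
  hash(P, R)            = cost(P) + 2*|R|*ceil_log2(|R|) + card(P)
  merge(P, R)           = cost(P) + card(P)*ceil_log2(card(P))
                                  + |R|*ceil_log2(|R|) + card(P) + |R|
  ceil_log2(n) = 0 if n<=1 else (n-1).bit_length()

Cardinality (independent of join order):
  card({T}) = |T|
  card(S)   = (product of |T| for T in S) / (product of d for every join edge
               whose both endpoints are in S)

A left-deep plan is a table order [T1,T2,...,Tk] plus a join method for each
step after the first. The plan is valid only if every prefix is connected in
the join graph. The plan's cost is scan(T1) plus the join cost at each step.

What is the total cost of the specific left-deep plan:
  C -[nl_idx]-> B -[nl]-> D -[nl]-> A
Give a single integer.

2524500

step 1: scan C: cost=500, card=500
step 2: join B via nl_idx
    card(P join B) = 500*60/(30) = 1000
    cost = 500 + 500*6 + 1000 = 4500
step 3: join D via nl
    card(P join D) = 1000*120/(5) = 24000
    cost = 4500 + 1000*120 = 124500
step 4: join A via nl
    card(P join A) = 24000*100/(2) = 1200000
    cost = 124500 + 24000*100 = 2524500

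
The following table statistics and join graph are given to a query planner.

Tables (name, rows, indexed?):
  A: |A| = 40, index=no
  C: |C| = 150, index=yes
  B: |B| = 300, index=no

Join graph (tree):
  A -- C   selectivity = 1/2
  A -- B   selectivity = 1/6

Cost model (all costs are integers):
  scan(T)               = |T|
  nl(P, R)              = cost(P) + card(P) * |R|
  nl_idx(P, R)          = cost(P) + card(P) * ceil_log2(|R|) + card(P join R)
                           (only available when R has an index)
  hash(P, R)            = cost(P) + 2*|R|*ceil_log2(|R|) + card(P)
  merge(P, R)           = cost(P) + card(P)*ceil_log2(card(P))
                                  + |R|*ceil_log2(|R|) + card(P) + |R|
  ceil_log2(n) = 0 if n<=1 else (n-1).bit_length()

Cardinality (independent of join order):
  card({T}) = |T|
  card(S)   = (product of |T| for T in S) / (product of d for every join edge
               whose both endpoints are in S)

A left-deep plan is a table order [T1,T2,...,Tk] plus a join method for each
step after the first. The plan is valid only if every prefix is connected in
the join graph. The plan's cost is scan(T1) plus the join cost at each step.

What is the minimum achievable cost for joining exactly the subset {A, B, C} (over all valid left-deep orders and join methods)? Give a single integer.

Selinger DP over subsets of {A,B,C}:
  {A}: scan cost=40, card=40
  {C}: scan cost=150, card=150
  {B}: scan cost=300, card=300
  {AC}: card=3000; try (A,hash)→780, (C,merge)→1670, (A,merge)→1780, (C,hash)→2480, (C,nl_idx)→3360, (C,nl)→6040 …(+1); best=780 via (A,hash)
  {AB}: card=2000; try (A,hash)→1080, (B,merge)→3320, (A,merge)→3580, (B,hash)→5480, (B,nl)→12040, (A,nl)→12300; best=1080 via (A,hash)
  {ABC}: card=150000; try (C,hash)→5480, (B,hash)→9180, (C,merge)→26430, (B,merge)→42780, (C,nl_idx)→167080, (C,nl)→301080 …(+1); best=5480 via (C,hash)

5480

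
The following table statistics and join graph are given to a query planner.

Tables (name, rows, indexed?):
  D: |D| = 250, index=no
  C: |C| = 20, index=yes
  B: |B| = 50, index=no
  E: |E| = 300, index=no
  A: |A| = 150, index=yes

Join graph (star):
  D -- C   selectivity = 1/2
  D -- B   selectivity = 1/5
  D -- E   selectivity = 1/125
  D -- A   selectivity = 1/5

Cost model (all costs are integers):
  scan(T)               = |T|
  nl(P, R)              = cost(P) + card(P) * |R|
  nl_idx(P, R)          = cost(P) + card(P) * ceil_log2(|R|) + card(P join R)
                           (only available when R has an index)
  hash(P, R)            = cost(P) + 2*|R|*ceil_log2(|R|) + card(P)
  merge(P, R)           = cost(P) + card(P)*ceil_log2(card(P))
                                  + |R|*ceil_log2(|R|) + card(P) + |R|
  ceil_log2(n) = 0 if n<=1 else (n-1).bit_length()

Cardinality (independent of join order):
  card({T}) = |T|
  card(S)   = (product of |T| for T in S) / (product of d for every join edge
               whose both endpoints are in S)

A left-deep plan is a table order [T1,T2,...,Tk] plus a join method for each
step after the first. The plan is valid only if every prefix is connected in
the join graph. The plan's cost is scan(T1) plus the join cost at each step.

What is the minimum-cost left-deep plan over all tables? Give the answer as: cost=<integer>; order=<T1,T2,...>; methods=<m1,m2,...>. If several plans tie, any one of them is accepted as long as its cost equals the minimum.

cost=74400; order=E,D,B,C,A; methods=hash,hash,hash,hash

Selinger DP (subsets sized 1..n):
  {D}: scan cost=250, card=250
  {C}: scan cost=20, card=20
  {B}: scan cost=50, card=50
  {E}: scan cost=300, card=300
  {A}: scan cost=150, card=150
  {CD}: card=2500; try (C,hash)→700, (D,merge)→2390, (C,merge)→2620, (C,nl_idx)→4000, (D,hash)→4040, (D,nl)→5020 …(+1); best=700 via (C,hash)
  {BD}: card=2500; try (B,hash)→1100, (D,merge)→2650, (B,merge)→2850, (D,hash)→4100, (D,nl)→12550, (B,nl)→12750; best=1100 via (B,hash)
  {DE}: card=600; try (D,hash)→4600, (E,merge)→5500, (D,merge)→5550, (E,hash)→5900, (E,nl)→75250, (D,nl)→75300; best=4600 via (D,hash)
  {AD}: card=7500; try (A,hash)→2900, (D,merge)→3750, (A,merge)→3850, (D,hash)→4300, (A,nl_idx)→9750, (D,nl)→37650 …(+1); best=2900 via (A,hash)
  {BCD}: card=25000; try (C,hash)→3800, (B,hash)→3800, (B,merge)→33550, (C,merge)→33720, (C,nl_idx)→38600, (C,nl)→51100 …(+1); best=3800 via (C,hash)
  {CDE}: card=6000; try (C,hash)→5400, (E,hash)→8600, (C,merge)→11320, (C,nl_idx)→13600, (C,nl)→16600, (E,merge)→36200 …(+1); best=5400 via (C,hash)
  {ACD}: card=75000; try (A,hash)→5600, (C,hash)→10600, (A,merge)→34550, (A,nl_idx)→95700, (C,merge)→108020, (C,nl_idx)→115400 …(+2); best=5600 via (A,hash)
  {BDE}: card=6000; try (B,hash)→5800, (E,hash)→9000, (B,merge)→11550, (B,nl)→34600, (E,merge)→36600, (E,nl)→751100; best=5800 via (B,hash)
  {ABD}: card=75000; try (A,hash)→6000, (B,hash)→11000, (A,merge)→34950, (A,nl_idx)→96100, (B,merge)→108250, (A,nl)→376100 …(+1); best=6000 via (A,hash)
  {ADE}: card=18000; try (A,hash)→7600, (A,merge)→12550, (E,hash)→15800, (A,nl_idx)→27400, (A,nl)→94600, (E,merge)→110900 …(+1); best=7600 via (A,hash)
  {BCDE}: card=60000; try (C,hash)→12000, (B,hash)→12000, (E,hash)→34200, (B,merge)→89750, (C,merge)→89920, (C,nl_idx)→95800 …(+4); best=12000 via (C,hash)
  {ABCD}: card=750000; try (A,hash)→31200, (C,hash)→81200, (B,hash)→81200, (A,merge)→405150, (A,nl_idx)→953800, (C,nl_idx)→1131000 …(+5); best=31200 via (A,hash)
  {ACDE}: card=180000; try (A,hash)→13800, (C,hash)→25800, (E,hash)→86000, (A,merge)→90750, (A,nl_idx)→233400, (C,nl_idx)→277600 …(+5); best=13800 via (A,hash)
  {ABDE}: card=180000; try (A,hash)→14200, (B,hash)→26200, (E,hash)→86400, (A,merge)→91150, (A,nl_idx)→233800, (B,merge)→295950 …(+4); best=14200 via (A,hash)
  {ABCDE}: card=1800000; try (A,hash)→74400, (C,hash)→194400, (B,hash)→194400, (E,hash)→786600, (A,merge)→1033350, (A,nl_idx)→2292000 …(+8); best=74400 via (A,hash)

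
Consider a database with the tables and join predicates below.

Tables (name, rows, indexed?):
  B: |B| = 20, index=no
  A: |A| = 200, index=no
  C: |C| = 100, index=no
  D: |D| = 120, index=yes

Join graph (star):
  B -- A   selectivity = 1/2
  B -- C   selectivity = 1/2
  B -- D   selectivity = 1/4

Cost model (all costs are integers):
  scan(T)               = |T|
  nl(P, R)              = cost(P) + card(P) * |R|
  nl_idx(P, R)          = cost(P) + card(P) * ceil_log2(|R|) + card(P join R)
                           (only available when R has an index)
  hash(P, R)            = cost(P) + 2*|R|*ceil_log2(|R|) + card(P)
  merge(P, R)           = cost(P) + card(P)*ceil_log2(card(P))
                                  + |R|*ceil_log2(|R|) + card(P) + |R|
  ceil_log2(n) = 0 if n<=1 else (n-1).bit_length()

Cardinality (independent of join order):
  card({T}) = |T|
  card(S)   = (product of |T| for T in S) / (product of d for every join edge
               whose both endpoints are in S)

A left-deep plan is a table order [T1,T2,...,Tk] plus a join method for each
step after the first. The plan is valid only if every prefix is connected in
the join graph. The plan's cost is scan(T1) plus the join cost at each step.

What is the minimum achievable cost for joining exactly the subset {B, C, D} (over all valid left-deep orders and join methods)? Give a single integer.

Selinger DP over subsets of {B,C,D}:
  {B}: scan cost=20, card=20
  {C}: scan cost=100, card=100
  {D}: scan cost=120, card=120
  {BC}: card=1000; try (B,hash)→400, (C,merge)→940, (B,merge)→1020, (C,hash)→1440, (C,nl)→2020, (B,nl)→2100; best=400 via (B,hash)
  {BD}: card=600; try (B,hash)→440, (D,nl_idx)→760, (D,merge)→1100, (B,merge)→1200, (D,hash)→1720, (D,nl)→2420 …(+1); best=440 via (B,hash)
  {BCD}: card=30000; try (C,hash)→2440, (D,hash)→3080, (C,merge)→7840, (D,merge)→12360, (D,nl_idx)→37400, (C,nl)→60440 …(+1); best=2440 via (C,hash)

2440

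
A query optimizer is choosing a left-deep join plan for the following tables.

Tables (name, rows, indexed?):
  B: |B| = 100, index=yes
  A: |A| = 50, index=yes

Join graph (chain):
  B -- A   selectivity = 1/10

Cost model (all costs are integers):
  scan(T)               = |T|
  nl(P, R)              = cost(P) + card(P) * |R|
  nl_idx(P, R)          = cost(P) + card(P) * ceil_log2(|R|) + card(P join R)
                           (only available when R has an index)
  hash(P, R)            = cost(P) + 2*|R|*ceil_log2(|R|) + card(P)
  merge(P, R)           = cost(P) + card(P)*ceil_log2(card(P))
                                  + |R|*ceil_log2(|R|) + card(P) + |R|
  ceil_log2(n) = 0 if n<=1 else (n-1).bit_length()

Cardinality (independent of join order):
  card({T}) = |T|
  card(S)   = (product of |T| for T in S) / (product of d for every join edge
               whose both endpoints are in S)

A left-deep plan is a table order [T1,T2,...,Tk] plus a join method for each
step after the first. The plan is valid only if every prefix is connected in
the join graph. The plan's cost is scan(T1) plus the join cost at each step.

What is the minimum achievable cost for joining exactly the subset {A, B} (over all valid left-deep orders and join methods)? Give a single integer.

Selinger DP over subsets of {A,B}:
  {B}: scan cost=100, card=100
  {A}: scan cost=50, card=50
  {AB}: card=500; try (A,hash)→800, (B,nl_idx)→900, (B,merge)→1200, (A,nl_idx)→1200, (A,merge)→1250, (B,hash)→1500 …(+2); best=800 via (A,hash)

800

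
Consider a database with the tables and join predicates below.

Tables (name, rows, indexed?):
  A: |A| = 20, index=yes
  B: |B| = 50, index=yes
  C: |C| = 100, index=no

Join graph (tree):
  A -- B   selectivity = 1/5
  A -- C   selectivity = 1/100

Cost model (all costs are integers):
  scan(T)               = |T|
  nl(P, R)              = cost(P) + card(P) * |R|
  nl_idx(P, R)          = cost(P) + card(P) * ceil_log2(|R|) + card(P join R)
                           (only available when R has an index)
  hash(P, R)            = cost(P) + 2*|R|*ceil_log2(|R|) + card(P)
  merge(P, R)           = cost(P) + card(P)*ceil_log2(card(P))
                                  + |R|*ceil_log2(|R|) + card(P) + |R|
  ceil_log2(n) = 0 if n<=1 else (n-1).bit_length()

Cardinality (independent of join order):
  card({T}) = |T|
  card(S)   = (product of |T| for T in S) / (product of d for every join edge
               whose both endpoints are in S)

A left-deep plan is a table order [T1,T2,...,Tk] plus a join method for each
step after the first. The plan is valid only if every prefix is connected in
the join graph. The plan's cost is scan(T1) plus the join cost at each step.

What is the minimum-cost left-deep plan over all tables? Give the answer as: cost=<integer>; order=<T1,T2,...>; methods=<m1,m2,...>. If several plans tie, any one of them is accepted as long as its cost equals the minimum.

cost=720; order=C,A,B; methods=hash,nl_idx

Selinger DP (subsets sized 1..n):
  {A}: scan cost=20, card=20
  {B}: scan cost=50, card=50
  {C}: scan cost=100, card=100
  {AB}: card=200; try (A,hash)→300, (B,nl_idx)→340, (B,merge)→490, (A,nl_idx)→500, (A,merge)→520, (B,hash)→640 …(+2); best=300 via (A,hash)
  {AC}: card=20; try (A,hash)→400, (A,nl_idx)→620, (C,merge)→940, (A,merge)→1020, (C,hash)→1440, (C,nl)→2020 …(+1); best=400 via (A,hash)
  {ABC}: card=200; try (B,nl_idx)→720, (B,merge)→870, (B,hash)→1020, (B,nl)→1400, (C,hash)→1900, (C,merge)→2900 …(+1); best=720 via (B,nl_idx)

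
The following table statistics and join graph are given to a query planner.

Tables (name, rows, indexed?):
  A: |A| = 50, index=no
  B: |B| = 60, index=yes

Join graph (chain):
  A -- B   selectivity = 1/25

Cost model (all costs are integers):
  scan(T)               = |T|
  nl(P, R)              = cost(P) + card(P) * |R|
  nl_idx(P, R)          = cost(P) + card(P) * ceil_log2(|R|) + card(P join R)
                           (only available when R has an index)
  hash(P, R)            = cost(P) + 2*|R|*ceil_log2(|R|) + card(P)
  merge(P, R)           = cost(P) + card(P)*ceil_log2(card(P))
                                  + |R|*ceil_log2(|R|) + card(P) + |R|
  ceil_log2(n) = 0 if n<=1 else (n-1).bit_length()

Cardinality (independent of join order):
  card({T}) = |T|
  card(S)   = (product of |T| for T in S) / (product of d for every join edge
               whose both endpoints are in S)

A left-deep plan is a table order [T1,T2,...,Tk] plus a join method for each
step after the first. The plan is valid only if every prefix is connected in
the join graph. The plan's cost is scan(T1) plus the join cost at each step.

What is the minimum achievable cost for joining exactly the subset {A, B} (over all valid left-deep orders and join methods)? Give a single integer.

470

Selinger DP over subsets of {A,B}:
  {A}: scan cost=50, card=50
  {B}: scan cost=60, card=60
  {AB}: card=120; try (B,nl_idx)→470, (A,hash)→720, (B,hash)→820, (B,merge)→820, (A,merge)→830, (B,nl)→3050 …(+1); best=470 via (B,nl_idx)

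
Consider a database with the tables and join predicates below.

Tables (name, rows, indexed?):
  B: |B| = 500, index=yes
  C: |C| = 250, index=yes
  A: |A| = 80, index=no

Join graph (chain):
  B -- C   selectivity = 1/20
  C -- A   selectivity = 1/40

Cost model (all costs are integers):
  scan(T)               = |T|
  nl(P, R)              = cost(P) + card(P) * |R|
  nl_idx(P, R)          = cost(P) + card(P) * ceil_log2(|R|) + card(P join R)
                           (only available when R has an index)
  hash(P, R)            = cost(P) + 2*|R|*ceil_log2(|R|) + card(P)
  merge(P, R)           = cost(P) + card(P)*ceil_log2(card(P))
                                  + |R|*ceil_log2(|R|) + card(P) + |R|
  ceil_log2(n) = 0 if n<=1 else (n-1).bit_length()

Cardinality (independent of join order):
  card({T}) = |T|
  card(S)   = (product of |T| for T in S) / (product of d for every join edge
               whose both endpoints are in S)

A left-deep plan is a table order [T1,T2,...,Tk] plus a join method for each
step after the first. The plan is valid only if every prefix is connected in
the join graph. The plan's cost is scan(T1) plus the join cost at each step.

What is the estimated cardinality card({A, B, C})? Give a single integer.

Tables in S: A(80), B(500), C(250)
Edges inside S: B-C(d=20), C-A(d=40)
numerator = 80 * 500 * 250 = 10000000
denominator = 20 * 40 = 800
card(S) = 10000000 / 800 = 12500

12500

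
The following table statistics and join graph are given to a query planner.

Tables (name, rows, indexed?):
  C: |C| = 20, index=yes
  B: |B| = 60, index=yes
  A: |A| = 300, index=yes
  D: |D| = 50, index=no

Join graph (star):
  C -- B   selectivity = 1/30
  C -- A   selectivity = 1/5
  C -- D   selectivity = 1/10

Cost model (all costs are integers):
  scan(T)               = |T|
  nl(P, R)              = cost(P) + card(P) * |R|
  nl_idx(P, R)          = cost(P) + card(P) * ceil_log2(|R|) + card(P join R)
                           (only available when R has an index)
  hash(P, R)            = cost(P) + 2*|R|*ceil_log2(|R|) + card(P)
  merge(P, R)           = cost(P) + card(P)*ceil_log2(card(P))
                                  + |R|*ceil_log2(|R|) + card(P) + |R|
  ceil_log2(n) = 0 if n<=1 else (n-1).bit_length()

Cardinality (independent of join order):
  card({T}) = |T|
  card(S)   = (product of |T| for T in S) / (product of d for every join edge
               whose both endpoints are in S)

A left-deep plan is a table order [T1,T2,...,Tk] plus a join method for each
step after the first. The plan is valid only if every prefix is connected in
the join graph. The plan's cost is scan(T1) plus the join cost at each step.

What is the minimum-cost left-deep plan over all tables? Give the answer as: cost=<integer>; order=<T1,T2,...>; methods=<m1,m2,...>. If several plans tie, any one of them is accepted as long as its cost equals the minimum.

cost=5610; order=C,B,D,A; methods=nl_idx,merge,merge

Selinger DP (subsets sized 1..n):
  {C}: scan cost=20, card=20
  {B}: scan cost=60, card=60
  {A}: scan cost=300, card=300
  {D}: scan cost=50, card=50
  {BC}: card=40; try (B,nl_idx)→180, (C,hash)→320, (C,nl_idx)→400, (B,merge)→560, (C,merge)→600, (B,hash)→760 …(+2); best=180 via (B,nl_idx)
  {AC}: card=1200; try (C,hash)→800, (A,nl_idx)→1400, (C,nl_idx)→3000, (A,merge)→3140, (C,merge)→3420, (A,hash)→5440 …(+2); best=800 via (C,hash)
  {CD}: card=100; try (C,hash)→300, (C,nl_idx)→400, (D,merge)→490, (C,merge)→520, (D,hash)→640, (D,nl)→1020 …(+1); best=300 via (C,hash)
  {ABC}: card=2400; try (B,hash)→2720, (A,nl_idx)→2940, (A,merge)→3460, (A,hash)→5620, (B,nl_idx)→10400, (A,nl)→12180 …(+2); best=2720 via (B,hash)
  {BCD}: card=200; try (D,merge)→810, (D,hash)→820, (B,nl_idx)→1100, (B,hash)→1120, (B,merge)→1520, (D,nl)→2180 …(+1); best=810 via (D,merge)
  {ACD}: card=6000; try (D,hash)→2600, (A,merge)→4100, (A,hash)→5800, (A,nl_idx)→7200, (D,merge)→15550, (A,nl)→30300 …(+1); best=2600 via (D,hash)
  {ABCD}: card=12000; try (A,merge)→5610, (D,hash)→5720, (A,hash)→6410, (B,hash)→9320, (A,nl_idx)→14610, (D,merge)→34270 …(+5); best=5610 via (A,merge)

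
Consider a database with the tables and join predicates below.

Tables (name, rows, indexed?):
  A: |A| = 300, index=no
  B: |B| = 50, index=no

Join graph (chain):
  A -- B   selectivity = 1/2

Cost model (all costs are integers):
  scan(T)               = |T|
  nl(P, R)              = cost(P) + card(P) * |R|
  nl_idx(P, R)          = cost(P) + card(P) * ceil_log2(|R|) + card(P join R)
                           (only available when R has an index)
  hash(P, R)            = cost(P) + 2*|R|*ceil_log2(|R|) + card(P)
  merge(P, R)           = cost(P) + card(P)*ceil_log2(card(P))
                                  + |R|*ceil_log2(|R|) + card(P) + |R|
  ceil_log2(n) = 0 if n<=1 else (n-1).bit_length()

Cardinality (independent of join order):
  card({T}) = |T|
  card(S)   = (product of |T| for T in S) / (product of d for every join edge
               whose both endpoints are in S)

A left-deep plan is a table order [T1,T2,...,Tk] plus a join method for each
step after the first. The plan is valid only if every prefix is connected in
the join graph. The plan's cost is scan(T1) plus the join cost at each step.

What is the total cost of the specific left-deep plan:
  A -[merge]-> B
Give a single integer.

step 1: scan A: cost=300, card=300
step 2: join B via merge
    card(P join B) = 300*50/(2) = 7500
    cost = 300 + 300*9 + 50*6 + 300 + 50 = 3650

3650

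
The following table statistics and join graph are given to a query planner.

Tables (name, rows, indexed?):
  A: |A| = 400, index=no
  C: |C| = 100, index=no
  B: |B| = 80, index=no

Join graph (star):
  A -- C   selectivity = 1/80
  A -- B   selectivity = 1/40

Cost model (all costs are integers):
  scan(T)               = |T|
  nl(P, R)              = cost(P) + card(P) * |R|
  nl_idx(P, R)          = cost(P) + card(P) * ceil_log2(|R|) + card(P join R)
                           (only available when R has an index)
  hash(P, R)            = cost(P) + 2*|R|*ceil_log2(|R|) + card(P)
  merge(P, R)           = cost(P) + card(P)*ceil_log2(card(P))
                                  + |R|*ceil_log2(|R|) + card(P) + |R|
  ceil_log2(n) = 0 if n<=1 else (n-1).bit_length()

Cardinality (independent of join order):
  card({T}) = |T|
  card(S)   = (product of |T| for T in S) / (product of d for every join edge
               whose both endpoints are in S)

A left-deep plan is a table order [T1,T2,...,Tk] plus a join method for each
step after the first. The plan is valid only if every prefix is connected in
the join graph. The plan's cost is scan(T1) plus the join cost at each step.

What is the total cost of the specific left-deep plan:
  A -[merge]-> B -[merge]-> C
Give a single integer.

step 1: scan A: cost=400, card=400
step 2: join B via merge
    card(P join B) = 400*80/(40) = 800
    cost = 400 + 400*9 + 80*7 + 400 + 80 = 5040
step 3: join C via merge
    card(P join C) = 800*100/(80) = 1000
    cost = 5040 + 800*10 + 100*7 + 800 + 100 = 14640

14640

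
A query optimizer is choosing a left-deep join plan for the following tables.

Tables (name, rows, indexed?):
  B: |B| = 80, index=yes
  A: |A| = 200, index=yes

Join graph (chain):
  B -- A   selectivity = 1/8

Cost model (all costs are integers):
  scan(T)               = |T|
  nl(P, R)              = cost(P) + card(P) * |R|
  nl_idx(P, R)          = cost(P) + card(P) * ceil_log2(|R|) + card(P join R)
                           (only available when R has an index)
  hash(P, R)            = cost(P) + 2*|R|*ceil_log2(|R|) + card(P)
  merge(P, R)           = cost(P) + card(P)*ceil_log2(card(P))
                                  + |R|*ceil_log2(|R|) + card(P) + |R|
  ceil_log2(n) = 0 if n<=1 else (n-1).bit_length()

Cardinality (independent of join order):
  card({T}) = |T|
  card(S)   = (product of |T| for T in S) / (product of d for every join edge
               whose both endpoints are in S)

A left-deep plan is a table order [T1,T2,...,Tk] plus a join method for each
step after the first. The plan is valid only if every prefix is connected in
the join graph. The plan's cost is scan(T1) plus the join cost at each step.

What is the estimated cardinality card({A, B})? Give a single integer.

Tables in S: A(200), B(80)
Edges inside S: B-A(d=8)
numerator = 200 * 80 = 16000
denominator = 8 = 8
card(S) = 16000 / 8 = 2000

2000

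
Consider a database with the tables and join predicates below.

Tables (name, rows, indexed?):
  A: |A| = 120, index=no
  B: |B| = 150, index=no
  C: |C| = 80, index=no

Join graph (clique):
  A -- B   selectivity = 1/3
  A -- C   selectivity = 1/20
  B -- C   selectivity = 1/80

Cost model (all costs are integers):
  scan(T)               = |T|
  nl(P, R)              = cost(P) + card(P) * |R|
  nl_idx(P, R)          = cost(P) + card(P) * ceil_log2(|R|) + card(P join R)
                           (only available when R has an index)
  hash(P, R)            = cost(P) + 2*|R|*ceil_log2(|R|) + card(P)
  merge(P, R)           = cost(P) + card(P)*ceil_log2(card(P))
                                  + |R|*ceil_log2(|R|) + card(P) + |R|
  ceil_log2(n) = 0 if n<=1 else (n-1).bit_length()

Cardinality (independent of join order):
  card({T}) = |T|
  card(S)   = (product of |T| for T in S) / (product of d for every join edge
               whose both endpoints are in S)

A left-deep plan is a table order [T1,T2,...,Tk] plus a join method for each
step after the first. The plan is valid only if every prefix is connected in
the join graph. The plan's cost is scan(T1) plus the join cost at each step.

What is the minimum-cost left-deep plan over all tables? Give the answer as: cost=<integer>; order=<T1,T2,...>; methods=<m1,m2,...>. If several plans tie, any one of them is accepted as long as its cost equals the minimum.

cost=3250; order=B,C,A; methods=hash,hash

Selinger DP (subsets sized 1..n):
  {A}: scan cost=120, card=120
  {B}: scan cost=150, card=150
  {C}: scan cost=80, card=80
  {AB}: card=6000; try (A,hash)→1980, (B,merge)→2430, (A,merge)→2460, (B,hash)→2640, (B,nl)→18120, (A,nl)→18150; best=1980 via (A,hash)
  {AC}: card=480; try (C,hash)→1360, (A,merge)→1680, (C,merge)→1720, (A,hash)→1840, (A,nl)→9680, (C,nl)→9720; best=1360 via (C,hash)
  {BC}: card=150; try (C,hash)→1420, (B,merge)→2070, (C,merge)→2140, (B,hash)→2560, (B,nl)→12080, (C,nl)→12150; best=1420 via (C,hash)
  {ABC}: card=300; try (A,hash)→3250, (A,merge)→3730, (B,hash)→4240, (B,merge)→7510, (C,hash)→9100, (A,nl)→19420 …(+3); best=3250 via (A,hash)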